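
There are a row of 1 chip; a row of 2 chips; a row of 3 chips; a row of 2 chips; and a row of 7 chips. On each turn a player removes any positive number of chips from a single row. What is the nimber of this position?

5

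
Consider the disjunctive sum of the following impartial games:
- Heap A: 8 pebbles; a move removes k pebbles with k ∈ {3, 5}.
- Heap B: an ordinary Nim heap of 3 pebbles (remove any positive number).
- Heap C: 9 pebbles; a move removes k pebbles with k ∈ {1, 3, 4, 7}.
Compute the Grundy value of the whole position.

2

For heap A, compute g(0), g(1), … with moves {3, 5}:
g(0) = mex{} = 0
g(1) = mex{} = 0
g(2) = mex{} = 0
g(3) = mex{0} = 1
g(4) = mex{0} = 1
g(5) = mex{0} = 1
g(6) = mex{0,1} = 2
g(7) = mex{0,1} = 2
g(8) = mex{1} = 0
So g(8) = 0.
Heap B is a plain Nim heap of size 3, so its Grundy value is 3.
Grundy values for heap C (subtraction set {1, 3, 4, 7}):
k:     0  1  2  3  4  5  6  7  8  9
g(k):  0  1  0  1  2  3  2  3  0  1
So g(9) = 1.
The value of a disjunctive sum is the nim-sum of the parts.
Combined value = 0 XOR 3 XOR 1 = 2.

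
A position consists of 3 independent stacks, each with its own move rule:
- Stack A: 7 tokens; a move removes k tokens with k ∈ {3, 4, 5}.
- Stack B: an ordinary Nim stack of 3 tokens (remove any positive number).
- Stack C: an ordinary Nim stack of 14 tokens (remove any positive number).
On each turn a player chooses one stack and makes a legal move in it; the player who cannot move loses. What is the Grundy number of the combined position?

15

Grundy values for stack A (subtraction set {3, 4, 5}):
g(0) = mex{} = 0
g(1) = mex{} = 0
g(2) = mex{} = 0
g(3) = mex{0} = 1
g(4) = mex{0} = 1
g(5) = mex{0} = 1
g(6) = mex{0,1} = 2
g(7) = mex{0,1} = 2
So g(7) = 2.
Stack B is a plain Nim stack of size 3, so its Grundy value is 3.
Stack C is a plain Nim stack of size 14, so its Grundy value is 14.
By the Sprague-Grundy theorem, the Grundy value of a sum of independent games is the XOR of the component values.
Combined value = 2 XOR 3 XOR 14 = 15.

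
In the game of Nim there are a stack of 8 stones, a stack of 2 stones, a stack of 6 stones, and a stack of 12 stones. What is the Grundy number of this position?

Nim-sum: 8 ⊕ 2 ⊕ 6 ⊕ 12 = 0.

0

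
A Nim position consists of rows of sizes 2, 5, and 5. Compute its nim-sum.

2

Compute the nim-sum pairwise:
2 XOR 5 = 7
7 XOR 5 = 2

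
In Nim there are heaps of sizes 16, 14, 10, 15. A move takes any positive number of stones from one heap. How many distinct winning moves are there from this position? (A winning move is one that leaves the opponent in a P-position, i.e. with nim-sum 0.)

Nim-sum: 16 ⊕ 14 ⊕ 10 ⊕ 15 = 27.
The overall nim-sum is X = 27. A heap of size p has a winning move iff p XOR X < p (reduce it to p XOR X).
  16: 16 XOR 27 = 11 < 16 — winning move (to 11).
  14: 14 XOR 27 = 21 ≥ 14 — no move.
  10: 10 XOR 27 = 17 ≥ 10 — no move.
  15: 15 XOR 27 = 20 ≥ 15 — no move.
That gives 1 winning move.

1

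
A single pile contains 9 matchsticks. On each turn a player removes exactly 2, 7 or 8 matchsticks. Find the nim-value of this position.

Grundy values for subtraction set {2, 7, 8}:
k:     0  1  2  3  4  5  6  7  8  9
g(k):  0  0  1  1  0  0  1  1  2  2
So g(9) = 2.

2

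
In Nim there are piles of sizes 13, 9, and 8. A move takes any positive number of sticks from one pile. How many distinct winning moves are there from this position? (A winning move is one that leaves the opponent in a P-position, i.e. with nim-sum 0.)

Nim-sum: 13 XOR 9 XOR 8 = 12.
The overall nim-sum is X = 12. A pile of size p has a winning move iff p XOR X < p (reduce it to p XOR X).
  13: 13 XOR 12 = 1 < 13 — winning move (to 1).
  9: 9 XOR 12 = 5 < 9 — winning move (to 5).
  8: 8 XOR 12 = 4 < 8 — winning move (to 4).
That gives 3 winning moves.

3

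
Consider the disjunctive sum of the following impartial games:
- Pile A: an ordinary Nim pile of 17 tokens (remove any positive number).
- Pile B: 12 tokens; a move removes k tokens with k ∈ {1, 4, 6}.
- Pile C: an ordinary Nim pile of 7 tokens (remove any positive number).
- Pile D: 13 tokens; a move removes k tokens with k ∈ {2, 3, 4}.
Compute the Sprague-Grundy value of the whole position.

Pile A is a plain Nim pile of size 17, so its Grundy value is 17.
Build the Grundy sequence for pile B with g(k) = mex{g(k−s) : s ∈ {1, 4, 6}, s ≤ k}:
k:     0  1  2  3  4  5  6  7  8  9 10 11 12
g(k):  0  1  0  1  2  0  1  0  1  2  0  1  0
So g(12) = 0.
Pile C is a plain Nim pile of size 7, so its Grundy value is 7.
Grundy values for pile D (subtraction set {2, 3, 4}):
g(0) = mex{} = 0
g(1) = mex{} = 0
g(2) = mex{0} = 1
g(3) = mex{0} = 1
g(4) = mex{0,1} = 2
g(5) = mex{0,1} = 2
g(6) = mex{1,2} = 0
g(7) = mex{1,2} = 0
g(8) = mex{0,2} = 1
g(9) = mex{0,2} = 1
g(10) = mex{0,1} = 2
g(11) = mex{0,1} = 2
g(12) = mex{1,2} = 0
g(13) = mex{1,2} = 0
So g(13) = 0.
By the Sprague-Grundy theorem, the Grundy value of a sum of independent games is the XOR of the component values.
Combined value = 17 ⊕ 0 ⊕ 7 ⊕ 0 = 22.

22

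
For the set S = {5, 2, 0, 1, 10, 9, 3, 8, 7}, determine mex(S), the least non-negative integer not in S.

The values 0, 1, 2, 3 are all present; 4 is the first non-negative integer missing from the set.

4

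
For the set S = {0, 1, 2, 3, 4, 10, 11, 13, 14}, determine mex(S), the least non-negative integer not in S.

5

The values 0, 1, 2, 3, 4 are all present; 5 is the first non-negative integer missing from the set.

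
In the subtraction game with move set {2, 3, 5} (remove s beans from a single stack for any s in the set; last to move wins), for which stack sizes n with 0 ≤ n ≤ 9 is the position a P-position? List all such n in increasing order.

0, 1, 7, 8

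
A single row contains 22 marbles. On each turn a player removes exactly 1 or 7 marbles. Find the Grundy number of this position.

0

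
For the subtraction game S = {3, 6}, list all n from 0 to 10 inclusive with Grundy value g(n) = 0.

Build the Grundy sequence with g(k) = mex{g(k−s) : s ∈ {3, 6}, s ≤ k}:
k:     0  1  2  3  4  5  6  7  8  9 10
g(k):  0  0  0  1  1  1  2  2  2  0  0
The P-positions (g = 0) in 0..10 are 0, 1, 2, 9, 10.

0, 1, 2, 9, 10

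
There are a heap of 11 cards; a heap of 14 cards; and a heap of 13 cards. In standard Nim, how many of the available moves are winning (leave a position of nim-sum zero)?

Nim-sum: 11 XOR 14 XOR 13 = 8.
The overall nim-sum is X = 8. A heap of size p has a winning move iff p XOR X < p (reduce it to p XOR X).
  11: 11 XOR 8 = 3 < 11 — winning move (to 3).
  14: 14 XOR 8 = 6 < 14 — winning move (to 6).
  13: 13 XOR 8 = 5 < 13 — winning move (to 5).
That gives 3 winning moves.

3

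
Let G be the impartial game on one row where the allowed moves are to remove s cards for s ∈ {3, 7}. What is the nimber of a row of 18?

2

Grundy values for subtraction set {3, 7}:
k:     0  1  2  3  4  5  6  7  8  9 10 11 12 13 14 15 16 17 18
g(k):  0  0  0  1  1  1  0  2  2  1  0  0  0  1  1  1  0  2  2
So g(18) = 2.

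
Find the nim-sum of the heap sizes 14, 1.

Compute the nim-sum pairwise:
14 XOR 1 = 15

15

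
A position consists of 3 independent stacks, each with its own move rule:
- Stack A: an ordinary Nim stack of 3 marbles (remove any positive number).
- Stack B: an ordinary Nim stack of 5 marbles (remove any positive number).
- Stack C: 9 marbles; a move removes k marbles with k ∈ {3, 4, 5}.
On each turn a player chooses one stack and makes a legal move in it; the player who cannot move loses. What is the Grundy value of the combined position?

6

Stack A is a plain Nim stack of size 3, so its Grundy value is 3.
Stack B is a plain Nim stack of size 5, so its Grundy value is 5.
Grundy values for stack C (subtraction set {3, 4, 5}):
k:     0  1  2  3  4  5  6  7  8  9
g(k):  0  0  0  1  1  1  2  2  0  0
So g(9) = 0.
By the Sprague-Grundy theorem, the Grundy value of a sum of independent games is the XOR of the component values.
Combined value = 3 ⊕ 5 ⊕ 0 = 6.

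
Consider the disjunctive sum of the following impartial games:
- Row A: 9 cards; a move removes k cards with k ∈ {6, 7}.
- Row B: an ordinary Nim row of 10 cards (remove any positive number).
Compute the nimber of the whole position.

Build the Grundy sequence for row A with g(k) = mex{g(k−s) : s ∈ {6, 7}, s ≤ k}:
g(0) = mex{} = 0
g(1) = mex{} = 0
g(2) = mex{} = 0
g(3) = mex{} = 0
g(4) = mex{} = 0
g(5) = mex{} = 0
g(6) = mex{0} = 1
g(7) = mex{0} = 1
g(8) = mex{0} = 1
g(9) = mex{0} = 1
So g(9) = 1.
Row B is a plain Nim row of size 10, so its Grundy value is 10.
By the Sprague-Grundy theorem, the Grundy value of a sum of independent games is the XOR of the component values.
Combined value = 1 XOR 10 = 11.

11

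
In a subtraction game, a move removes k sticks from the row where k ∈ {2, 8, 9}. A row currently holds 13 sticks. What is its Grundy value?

1

Grundy values for subtraction set {2, 8, 9}:
g(0) = mex{} = 0
g(1) = mex{} = 0
g(2) = mex{0} = 1
g(3) = mex{0} = 1
g(4) = mex{1} = 0
g(5) = mex{1} = 0
g(6) = mex{0} = 1
g(7) = mex{0} = 1
g(8) = mex{0,1} = 2
g(9) = mex{0,1} = 2
g(10) = mex{0,1,2} = 3
g(11) = mex{1,2} = 0
g(12) = mex{0,1,3} = 2
g(13) = mex{0} = 1
So g(13) = 1.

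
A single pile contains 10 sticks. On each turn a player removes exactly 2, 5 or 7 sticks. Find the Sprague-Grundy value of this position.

0

Compute g(0), g(1), … for moves {2, 5, 7}:
g(0) = mex{} = 0
g(1) = mex{} = 0
g(2) = mex{0} = 1
g(3) = mex{0} = 1
g(4) = mex{1} = 0
g(5) = mex{0,1} = 2
g(6) = mex{0} = 1
g(7) = mex{0,1,2} = 3
g(8) = mex{0,1} = 2
g(9) = mex{0,1,3} = 2
g(10) = mex{1,2} = 0
So g(10) = 0.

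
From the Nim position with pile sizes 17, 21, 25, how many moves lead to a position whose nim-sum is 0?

3

Compute the nim-sum pairwise:
17 ^ 21 = 4
4 ^ 25 = 29
The overall nim-sum is X = 29. A pile of size p has a winning move iff p XOR X < p (reduce it to p XOR X).
  17: 17 XOR 29 = 12 < 17 — winning move (to 12).
  21: 21 XOR 29 = 8 < 21 — winning move (to 8).
  25: 25 XOR 29 = 4 < 25 — winning move (to 4).
That gives 3 winning moves.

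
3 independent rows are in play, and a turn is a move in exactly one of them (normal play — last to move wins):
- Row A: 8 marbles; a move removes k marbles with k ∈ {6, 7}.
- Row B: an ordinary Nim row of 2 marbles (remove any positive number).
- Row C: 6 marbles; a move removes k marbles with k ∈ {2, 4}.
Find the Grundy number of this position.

Build the Grundy sequence for row A with g(k) = mex{g(k−s) : s ∈ {6, 7}, s ≤ k}:
g(0) = mex{} = 0
g(1) = mex{} = 0
g(2) = mex{} = 0
g(3) = mex{} = 0
g(4) = mex{} = 0
g(5) = mex{} = 0
g(6) = mex{0} = 1
g(7) = mex{0} = 1
g(8) = mex{0} = 1
So g(8) = 1.
Row B is a plain Nim row of size 2, so its Grundy value is 2.
For row C, compute g(0), g(1), … with moves {2, 4}:
g(0) = mex{} = 0
g(1) = mex{} = 0
g(2) = mex{0} = 1
g(3) = mex{0} = 1
g(4) = mex{0,1} = 2
g(5) = mex{0,1} = 2
g(6) = mex{1,2} = 0
So g(6) = 0.
The value of a disjunctive sum is the nim-sum of the parts.
Combined value = 1 ⊕ 2 ⊕ 0 = 3.

3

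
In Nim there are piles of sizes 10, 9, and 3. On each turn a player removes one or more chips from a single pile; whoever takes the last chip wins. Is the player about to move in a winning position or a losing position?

Losing position

Compute the nim-sum pairwise:
10 ⊕ 9 = 3
3 ⊕ 3 = 0
The nim-sum is 0, so this is a P-position: the player to move is in a losing position under optimal play.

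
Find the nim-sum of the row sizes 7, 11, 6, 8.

Nim-sum: 7 XOR 11 XOR 6 XOR 8 = 2.

2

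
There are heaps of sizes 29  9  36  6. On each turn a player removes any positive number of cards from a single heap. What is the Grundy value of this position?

54

Compute the nim-sum pairwise:
29 XOR 9 = 20
20 XOR 36 = 48
48 XOR 6 = 54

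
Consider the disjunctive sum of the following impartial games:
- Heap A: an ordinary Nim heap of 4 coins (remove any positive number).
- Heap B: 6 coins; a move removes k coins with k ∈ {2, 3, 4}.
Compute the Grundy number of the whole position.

Heap A is a plain Nim heap of size 4, so its Grundy value is 4.
Build the Grundy sequence for heap B with g(k) = mex{g(k−s) : s ∈ {2, 3, 4}, s ≤ k}:
g(0) = mex{} = 0
g(1) = mex{} = 0
g(2) = mex{0} = 1
g(3) = mex{0} = 1
g(4) = mex{0,1} = 2
g(5) = mex{0,1} = 2
g(6) = mex{1,2} = 0
So g(6) = 0.
By the Sprague-Grundy theorem, the Grundy value of a sum of independent games is the XOR of the component values.
Combined value = 4 ⊕ 0 = 4.

4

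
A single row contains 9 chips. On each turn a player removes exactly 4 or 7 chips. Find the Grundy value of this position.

2

Build the Grundy sequence with g(k) = mex{g(k−s) : s ∈ {4, 7}, s ≤ k}:
g(0) = mex{} = 0
g(1) = mex{} = 0
g(2) = mex{} = 0
g(3) = mex{} = 0
g(4) = mex{0} = 1
g(5) = mex{0} = 1
g(6) = mex{0} = 1
g(7) = mex{0} = 1
g(8) = mex{0,1} = 2
g(9) = mex{0,1} = 2
So g(9) = 2.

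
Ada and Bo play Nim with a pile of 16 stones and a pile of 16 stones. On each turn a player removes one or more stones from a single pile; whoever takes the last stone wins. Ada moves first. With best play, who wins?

Bo wins

Compute the nim-sum pairwise:
16 ⊕ 16 = 0
The nim-sum is 0, so this is a P-position: the player to move is in a losing position under optimal play; Ada is about to move from it and so loses — Bo wins.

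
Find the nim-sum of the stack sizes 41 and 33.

8

Bitwise XOR of the heap sizes:
  101001  (41)
  100001  (33)
  ------
  001000  (8)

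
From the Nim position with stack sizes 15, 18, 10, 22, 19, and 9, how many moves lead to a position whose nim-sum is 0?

3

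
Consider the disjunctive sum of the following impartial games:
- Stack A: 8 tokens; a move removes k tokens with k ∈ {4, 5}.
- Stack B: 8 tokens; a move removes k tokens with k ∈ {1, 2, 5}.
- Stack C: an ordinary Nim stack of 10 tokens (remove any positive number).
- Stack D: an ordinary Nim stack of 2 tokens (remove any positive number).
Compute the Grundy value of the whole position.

8

For stack A, compute g(0), g(1), … with moves {4, 5}:
g(0) = mex{} = 0
g(1) = mex{} = 0
g(2) = mex{} = 0
g(3) = mex{} = 0
g(4) = mex{0} = 1
g(5) = mex{0} = 1
g(6) = mex{0} = 1
g(7) = mex{0} = 1
g(8) = mex{0,1} = 2
So g(8) = 2.
For stack B, compute g(0), g(1), … with moves {1, 2, 5}:
k:     0  1  2  3  4  5  6  7  8
g(k):  0  1  2  0  1  2  0  1  2
So g(8) = 2.
Stack C is a plain Nim stack of size 10, so its Grundy value is 10.
Stack D is a plain Nim stack of size 2, so its Grundy value is 2.
By the Sprague-Grundy theorem, the Grundy value of a sum of independent games is the XOR of the component values.
Combined value = 2 ⊕ 2 ⊕ 10 ⊕ 2 = 8.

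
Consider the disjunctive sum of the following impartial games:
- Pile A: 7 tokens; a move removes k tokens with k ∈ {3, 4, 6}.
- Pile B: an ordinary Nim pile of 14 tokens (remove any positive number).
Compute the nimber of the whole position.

For pile A, compute g(0), g(1), … with moves {3, 4, 6}:
k:     0  1  2  3  4  5  6  7
g(k):  0  0  0  1  1  1  2  2
So g(7) = 2.
Pile B is a plain Nim pile of size 14, so its Grundy value is 14.
By the Sprague-Grundy theorem, the Grundy value of a sum of independent games is the XOR of the component values.
Combined value = 2 ⊕ 14 = 12.

12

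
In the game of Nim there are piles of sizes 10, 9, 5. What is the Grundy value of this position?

6

Nim-sum: 10 ⊕ 9 ⊕ 5 = 6.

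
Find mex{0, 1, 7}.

2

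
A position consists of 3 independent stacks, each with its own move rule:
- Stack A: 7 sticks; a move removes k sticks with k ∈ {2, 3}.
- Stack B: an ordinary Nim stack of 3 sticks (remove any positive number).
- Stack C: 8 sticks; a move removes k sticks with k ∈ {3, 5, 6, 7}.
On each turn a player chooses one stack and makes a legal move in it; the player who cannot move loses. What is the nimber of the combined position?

Build the Grundy sequence for stack A with g(k) = mex{g(k−s) : s ∈ {2, 3}, s ≤ k}:
g(0) = mex{} = 0
g(1) = mex{} = 0
g(2) = mex{0} = 1
g(3) = mex{0} = 1
g(4) = mex{0,1} = 2
g(5) = mex{1} = 0
g(6) = mex{1,2} = 0
g(7) = mex{0,2} = 1
So g(7) = 1.
Stack B is a plain Nim stack of size 3, so its Grundy value is 3.
For stack C, compute g(0), g(1), … with moves {3, 5, 6, 7}:
k:     0  1  2  3  4  5  6  7  8
g(k):  0  0  0  1  1  1  2  2  2
So g(8) = 2.
By the Sprague-Grundy theorem, the Grundy value of a sum of independent games is the XOR of the component values.
Combined value = 1 XOR 3 XOR 2 = 0.

0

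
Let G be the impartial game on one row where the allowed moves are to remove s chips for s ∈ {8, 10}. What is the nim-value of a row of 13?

1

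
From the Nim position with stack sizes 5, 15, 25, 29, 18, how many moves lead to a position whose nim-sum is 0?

3

Compute the nim-sum pairwise:
5 ⊕ 15 = 10
10 ⊕ 25 = 19
19 ⊕ 29 = 14
14 ⊕ 18 = 28
The overall nim-sum is X = 28. A stack of size p has a winning move iff p XOR X < p (reduce it to p XOR X).
  5: 5 XOR 28 = 25 ≥ 5 — no move.
  15: 15 XOR 28 = 19 ≥ 15 — no move.
  25: 25 XOR 28 = 5 < 25 — winning move (to 5).
  29: 29 XOR 28 = 1 < 29 — winning move (to 1).
  18: 18 XOR 28 = 14 < 18 — winning move (to 14).
That gives 3 winning moves.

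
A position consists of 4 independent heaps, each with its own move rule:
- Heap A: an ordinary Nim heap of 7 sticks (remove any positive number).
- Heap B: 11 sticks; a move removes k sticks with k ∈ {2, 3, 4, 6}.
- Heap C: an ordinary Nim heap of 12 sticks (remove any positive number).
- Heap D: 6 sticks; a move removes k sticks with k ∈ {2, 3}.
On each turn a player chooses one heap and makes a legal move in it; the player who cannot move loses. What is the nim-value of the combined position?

10

Heap A is a plain Nim heap of size 7, so its Grundy value is 7.
Build the Grundy sequence for heap B with g(k) = mex{g(k−s) : s ∈ {2, 3, 4, 6}, s ≤ k}:
k:     0  1  2  3  4  5  6  7  8  9 10 11
g(k):  0  0  1  1  2  2  3  3  0  0  1  1
So g(11) = 1.
Heap C is a plain Nim heap of size 12, so its Grundy value is 12.
For heap D, compute g(0), g(1), … with moves {2, 3}:
k:     0  1  2  3  4  5  6
g(k):  0  0  1  1  2  0  0
So g(6) = 0.
By the Sprague-Grundy theorem, the Grundy value of a sum of independent games is the XOR of the component values.
Combined value = 7 ⊕ 1 ⊕ 12 ⊕ 0 = 10.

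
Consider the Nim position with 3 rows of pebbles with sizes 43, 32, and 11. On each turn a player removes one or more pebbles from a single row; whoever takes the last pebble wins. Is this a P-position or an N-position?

P-position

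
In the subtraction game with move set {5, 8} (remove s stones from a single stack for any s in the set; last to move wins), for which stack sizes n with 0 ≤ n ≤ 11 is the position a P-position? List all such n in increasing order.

Compute g(0), g(1), … for moves {5, 8}:
k:     0  1  2  3  4  5  6  7  8  9 10 11
g(k):  0  0  0  0  0  1  1  1  1  1  2  2
The P-positions (g = 0) in 0..11 are 0, 1, 2, 3, 4.

0, 1, 2, 3, 4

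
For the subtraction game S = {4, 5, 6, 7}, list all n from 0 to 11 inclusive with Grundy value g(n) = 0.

0, 1, 2, 3, 11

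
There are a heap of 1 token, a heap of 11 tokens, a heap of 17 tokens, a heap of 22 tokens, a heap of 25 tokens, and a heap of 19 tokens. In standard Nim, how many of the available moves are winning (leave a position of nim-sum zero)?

1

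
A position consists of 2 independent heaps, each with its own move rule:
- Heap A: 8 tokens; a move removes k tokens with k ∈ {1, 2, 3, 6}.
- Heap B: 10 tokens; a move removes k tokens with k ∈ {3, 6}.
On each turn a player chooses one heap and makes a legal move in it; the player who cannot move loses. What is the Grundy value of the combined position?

0

Grundy values for heap A (subtraction set {1, 2, 3, 6}):
k:     0  1  2  3  4  5  6  7  8
g(k):  0  1  2  3  0  1  2  3  0
So g(8) = 0.
Build the Grundy sequence for heap B with g(k) = mex{g(k−s) : s ∈ {3, 6}, s ≤ k}:
g(0) = mex{} = 0
g(1) = mex{} = 0
g(2) = mex{} = 0
g(3) = mex{0} = 1
g(4) = mex{0} = 1
g(5) = mex{0} = 1
g(6) = mex{0,1} = 2
g(7) = mex{0,1} = 2
g(8) = mex{0,1} = 2
g(9) = mex{1,2} = 0
g(10) = mex{1,2} = 0
So g(10) = 0.
By the Sprague-Grundy theorem, the Grundy value of a sum of independent games is the XOR of the component values.
Combined value = 0 XOR 0 = 0.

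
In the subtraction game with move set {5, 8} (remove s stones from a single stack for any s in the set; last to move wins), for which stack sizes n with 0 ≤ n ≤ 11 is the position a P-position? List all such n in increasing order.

Build the Grundy sequence with g(k) = mex{g(k−s) : s ∈ {5, 8}, s ≤ k}:
k:     0  1  2  3  4  5  6  7  8  9 10 11
g(k):  0  0  0  0  0  1  1  1  1  1  2  2
The P-positions (g = 0) in 0..11 are 0, 1, 2, 3, 4.

0, 1, 2, 3, 4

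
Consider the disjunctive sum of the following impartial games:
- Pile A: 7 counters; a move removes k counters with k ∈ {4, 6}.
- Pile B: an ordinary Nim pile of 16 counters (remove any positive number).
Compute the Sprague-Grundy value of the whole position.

17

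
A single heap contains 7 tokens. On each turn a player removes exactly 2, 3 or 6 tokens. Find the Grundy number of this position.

Grundy values for subtraction set {2, 3, 6}:
k:     0  1  2  3  4  5  6  7
g(k):  0  0  1  1  2  0  3  1
So g(7) = 1.

1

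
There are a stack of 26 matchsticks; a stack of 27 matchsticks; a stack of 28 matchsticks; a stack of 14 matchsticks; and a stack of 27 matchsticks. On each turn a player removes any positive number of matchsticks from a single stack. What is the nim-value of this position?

In binary:
  11010  (26)
  11011  (27)
  11100  (28)
  01110  (14)
  11011  (27)
  -----
  01000  (8)

8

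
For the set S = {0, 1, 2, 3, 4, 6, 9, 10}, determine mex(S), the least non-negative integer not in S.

5

The values 0, 1, 2, 3, 4 are all present; 5 is the first non-negative integer missing from the set.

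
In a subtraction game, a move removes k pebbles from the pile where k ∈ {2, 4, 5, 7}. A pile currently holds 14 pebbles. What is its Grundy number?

2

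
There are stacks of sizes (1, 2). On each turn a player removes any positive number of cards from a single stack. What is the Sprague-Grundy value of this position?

Compute the nim-sum pairwise:
1 ^ 2 = 3

3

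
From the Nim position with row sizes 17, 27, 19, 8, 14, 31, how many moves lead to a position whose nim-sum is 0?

0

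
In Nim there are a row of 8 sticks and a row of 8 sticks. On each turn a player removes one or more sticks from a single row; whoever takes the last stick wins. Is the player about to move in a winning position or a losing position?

Compute the nim-sum pairwise:
8 ^ 8 = 0
The nim-sum is 0, so this is a P-position: the player to move is in a losing position under optimal play.

Losing position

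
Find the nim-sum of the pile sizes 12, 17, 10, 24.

15

Nim-sum: 12 ^ 17 ^ 10 ^ 24 = 15.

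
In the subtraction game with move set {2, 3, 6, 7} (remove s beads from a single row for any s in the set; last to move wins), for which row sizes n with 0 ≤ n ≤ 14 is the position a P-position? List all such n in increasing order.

Compute g(0), g(1), … for moves {2, 3, 6, 7}:
k:     0  1  2  3  4  5  6  7  8  9 10 11 12 13 14
g(k):  0  0  1  1  2  0  3  1  2  0  0  1  1  2  0
The P-positions (g = 0) in 0..14 are 0, 1, 5, 9, 10, 14.

0, 1, 5, 9, 10, 14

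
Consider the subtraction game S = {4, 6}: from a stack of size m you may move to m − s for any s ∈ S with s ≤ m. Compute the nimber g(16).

Compute g(0), g(1), … for moves {4, 6}:
k:     0  1  2  3  4  5  6  7  8  9 10 11 12 13 14 15 16
g(k):  0  0  0  0  1  1  1  1  2  2  0  0  0  0  1  1  1
So g(16) = 1.

1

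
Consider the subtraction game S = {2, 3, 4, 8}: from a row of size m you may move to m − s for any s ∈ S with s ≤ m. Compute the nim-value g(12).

Grundy values for subtraction set {2, 3, 4, 8}:
k:     0  1  2  3  4  5  6  7  8  9 10 11 12
g(k):  0  0  1  1  2  2  0  0  1  1  2  2  0
So g(12) = 0.

0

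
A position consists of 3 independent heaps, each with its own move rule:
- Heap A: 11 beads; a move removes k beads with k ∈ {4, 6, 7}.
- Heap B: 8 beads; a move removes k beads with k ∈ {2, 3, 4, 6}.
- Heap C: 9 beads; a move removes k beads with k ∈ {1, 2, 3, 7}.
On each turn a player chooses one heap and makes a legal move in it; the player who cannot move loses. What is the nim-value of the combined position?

Build the Grundy sequence for heap A with g(k) = mex{g(k−s) : s ∈ {4, 6, 7}, s ≤ k}:
k:     0  1  2  3  4  5  6  7  8  9 10 11
g(k):  0  0  0  0  1  1  1  1  2  2  2  0
So g(11) = 0.
Grundy values for heap B (subtraction set {2, 3, 4, 6}):
g(0) = mex{} = 0
g(1) = mex{} = 0
g(2) = mex{0} = 1
g(3) = mex{0} = 1
g(4) = mex{0,1} = 2
g(5) = mex{0,1} = 2
g(6) = mex{0,1,2} = 3
g(7) = mex{0,1,2} = 3
g(8) = mex{1,2,3} = 0
So g(8) = 0.
For heap C, compute g(0), g(1), … with moves {1, 2, 3, 7}:
k:     0  1  2  3  4  5  6  7  8  9
g(k):  0  1  2  3  0  1  2  3  0  1
So g(9) = 1.
By the Sprague-Grundy theorem, the Grundy value of a sum of independent games is the XOR of the component values.
Combined value = 0 ⊕ 0 ⊕ 1 = 1.

1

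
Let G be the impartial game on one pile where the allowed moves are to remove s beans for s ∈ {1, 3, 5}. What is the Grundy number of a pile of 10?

Grundy values for subtraction set {1, 3, 5}:
k:     0  1  2  3  4  5  6  7  8  9 10
g(k):  0  1  0  1  0  1  0  1  0  1  0
So g(10) = 0.

0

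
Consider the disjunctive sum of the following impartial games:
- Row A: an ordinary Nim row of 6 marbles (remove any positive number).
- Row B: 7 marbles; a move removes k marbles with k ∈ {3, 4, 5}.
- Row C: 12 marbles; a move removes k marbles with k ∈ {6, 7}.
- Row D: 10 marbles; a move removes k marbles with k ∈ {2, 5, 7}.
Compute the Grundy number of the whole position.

6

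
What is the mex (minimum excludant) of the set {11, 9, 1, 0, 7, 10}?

2

The values 0, 1 are all present; 2 is the first non-negative integer missing from the set.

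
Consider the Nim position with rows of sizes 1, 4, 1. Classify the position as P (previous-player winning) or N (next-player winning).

Write each in binary and XOR column by column:
  001  (1)
  100  (4)
  001  (1)
  ---
  100  (4)
The nim-sum is 4 ≠ 0, so this is an N-position: the player to move can win.

N-position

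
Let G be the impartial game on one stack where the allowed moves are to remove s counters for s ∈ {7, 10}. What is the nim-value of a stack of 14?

Grundy values for subtraction set {7, 10}:
k:     0  1  2  3  4  5  6  7  8  9 10 11 12 13 14
g(k):  0  0  0  0  0  0  0  1  1  1  1  1  1  1  2
So g(14) = 2.

2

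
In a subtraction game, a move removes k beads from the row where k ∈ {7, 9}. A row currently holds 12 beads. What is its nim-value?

1

Grundy values for subtraction set {7, 9}:
k:     0  1  2  3  4  5  6  7  8  9 10 11 12
g(k):  0  0  0  0  0  0  0  1  1  1  1  1  1
So g(12) = 1.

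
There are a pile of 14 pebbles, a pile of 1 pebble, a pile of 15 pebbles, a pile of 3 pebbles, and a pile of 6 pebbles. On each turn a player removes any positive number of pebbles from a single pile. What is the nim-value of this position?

5

Compute the nim-sum pairwise:
14 ^ 1 = 15
15 ^ 15 = 0
0 ^ 3 = 3
3 ^ 6 = 5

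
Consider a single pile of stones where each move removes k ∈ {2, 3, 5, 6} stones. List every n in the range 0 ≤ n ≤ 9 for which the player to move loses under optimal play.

0, 1, 8, 9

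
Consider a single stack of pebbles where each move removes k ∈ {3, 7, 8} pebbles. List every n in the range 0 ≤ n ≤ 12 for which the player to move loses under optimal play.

0, 1, 2, 6, 11, 12

Grundy values for subtraction set {3, 7, 8}:
g(0) = mex{} = 0
g(1) = mex{} = 0
g(2) = mex{} = 0
g(3) = mex{0} = 1
g(4) = mex{0} = 1
g(5) = mex{0} = 1
g(6) = mex{1} = 0
g(7) = mex{0,1} = 2
g(8) = mex{0,1} = 2
g(9) = mex{0} = 1
g(10) = mex{0,1,2} = 3
g(11) = mex{1,2} = 0
g(12) = mex{1} = 0
The P-positions (g = 0) in 0..12 are 0, 1, 2, 6, 11, 12.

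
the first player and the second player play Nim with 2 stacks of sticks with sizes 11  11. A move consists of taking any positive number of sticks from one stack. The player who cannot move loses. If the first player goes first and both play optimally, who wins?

the second player wins

Nim-sum: 11 ⊕ 11 = 0.
The nim-sum is 0, so this is a P-position: the player to move is in a losing position under optimal play; the first player is about to move from it and so loses — the second player wins.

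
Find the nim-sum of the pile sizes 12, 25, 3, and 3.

In binary:
  01100  (12)
  11001  (25)
  00011  (3)
  00011  (3)
  -----
  10101  (21)

21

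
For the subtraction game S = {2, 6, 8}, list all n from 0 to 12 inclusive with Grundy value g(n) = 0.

0, 1, 4, 5

Build the Grundy sequence with g(k) = mex{g(k−s) : s ∈ {2, 6, 8}, s ≤ k}:
g(0) = mex{} = 0
g(1) = mex{} = 0
g(2) = mex{0} = 1
g(3) = mex{0} = 1
g(4) = mex{1} = 0
g(5) = mex{1} = 0
g(6) = mex{0} = 1
g(7) = mex{0} = 1
g(8) = mex{0,1} = 2
g(9) = mex{0,1} = 2
g(10) = mex{0,1,2} = 3
g(11) = mex{0,1,2} = 3
g(12) = mex{0,1,3} = 2
The P-positions (g = 0) in 0..12 are 0, 1, 4, 5.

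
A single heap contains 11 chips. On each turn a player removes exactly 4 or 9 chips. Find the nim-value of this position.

2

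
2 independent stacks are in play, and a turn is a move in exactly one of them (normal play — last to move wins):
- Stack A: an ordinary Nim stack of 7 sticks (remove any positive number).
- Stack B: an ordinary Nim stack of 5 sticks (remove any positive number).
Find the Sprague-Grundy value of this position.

Stack A is a plain Nim stack of size 7, so its Grundy value is 7.
Stack B is a plain Nim stack of size 5, so its Grundy value is 5.
By the Sprague-Grundy theorem, the Grundy value of a sum of independent games is the XOR of the component values.
Combined value = 7 XOR 5 = 2.

2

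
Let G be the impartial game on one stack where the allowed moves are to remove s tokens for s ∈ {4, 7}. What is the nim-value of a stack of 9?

Grundy values for subtraction set {4, 7}:
k:     0  1  2  3  4  5  6  7  8  9
g(k):  0  0  0  0  1  1  1  1  2  2
So g(9) = 2.

2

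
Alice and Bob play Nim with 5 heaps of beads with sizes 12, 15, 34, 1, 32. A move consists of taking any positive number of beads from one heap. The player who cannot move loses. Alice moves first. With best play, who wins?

Compute the nim-sum pairwise:
12 ^ 15 = 3
3 ^ 34 = 33
33 ^ 1 = 32
32 ^ 32 = 0
The nim-sum is 0, so this is a P-position: the player to move is in a losing position under optimal play; Alice is about to move from it and so loses — Bob wins.

Bob wins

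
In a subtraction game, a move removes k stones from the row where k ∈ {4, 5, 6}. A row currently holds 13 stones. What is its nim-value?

Grundy values for subtraction set {4, 5, 6}:
g(0) = mex{} = 0
g(1) = mex{} = 0
g(2) = mex{} = 0
g(3) = mex{} = 0
g(4) = mex{0} = 1
g(5) = mex{0} = 1
g(6) = mex{0} = 1
g(7) = mex{0} = 1
g(8) = mex{0,1} = 2
g(9) = mex{0,1} = 2
g(10) = mex{1} = 0
g(11) = mex{1} = 0
g(12) = mex{1,2} = 0
g(13) = mex{1,2} = 0
So g(13) = 0.

0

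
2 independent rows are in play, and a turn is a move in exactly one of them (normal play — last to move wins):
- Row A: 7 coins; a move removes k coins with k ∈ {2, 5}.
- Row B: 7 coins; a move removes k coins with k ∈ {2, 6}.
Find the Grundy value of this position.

1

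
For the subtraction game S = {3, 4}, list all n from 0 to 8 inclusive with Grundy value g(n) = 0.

Build the Grundy sequence with g(k) = mex{g(k−s) : s ∈ {3, 4}, s ≤ k}:
k:     0  1  2  3  4  5  6  7  8
g(k):  0  0  0  1  1  1  2  0  0
The P-positions (g = 0) in 0..8 are 0, 1, 2, 7, 8.

0, 1, 2, 7, 8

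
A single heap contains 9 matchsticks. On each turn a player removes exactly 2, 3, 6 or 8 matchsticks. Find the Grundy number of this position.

Build the Grundy sequence with g(k) = mex{g(k−s) : s ∈ {2, 3, 6, 8}, s ≤ k}:
k:     0  1  2  3  4  5  6  7  8  9
g(k):  0  0  1  1  2  0  3  1  2  2
So g(9) = 2.

2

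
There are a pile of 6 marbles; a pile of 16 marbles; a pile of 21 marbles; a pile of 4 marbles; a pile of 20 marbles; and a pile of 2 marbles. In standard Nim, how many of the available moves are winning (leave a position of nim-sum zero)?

3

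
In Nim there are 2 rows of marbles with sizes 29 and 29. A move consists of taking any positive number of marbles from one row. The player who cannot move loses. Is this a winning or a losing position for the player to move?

Nim-sum: 29 XOR 29 = 0.
The nim-sum is 0, so this is a P-position: the player to move is in a losing position under optimal play.

Losing position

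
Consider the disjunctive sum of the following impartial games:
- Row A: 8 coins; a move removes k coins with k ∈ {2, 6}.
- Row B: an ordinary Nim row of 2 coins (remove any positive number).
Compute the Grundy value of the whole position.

2

For row A, compute g(0), g(1), … with moves {2, 6}:
g(0) = mex{} = 0
g(1) = mex{} = 0
g(2) = mex{0} = 1
g(3) = mex{0} = 1
g(4) = mex{1} = 0
g(5) = mex{1} = 0
g(6) = mex{0} = 1
g(7) = mex{0} = 1
g(8) = mex{1} = 0
So g(8) = 0.
Row B is a plain Nim row of size 2, so its Grundy value is 2.
By the Sprague-Grundy theorem, the Grundy value of a sum of independent games is the XOR of the component values.
Combined value = 0 ⊕ 2 = 2.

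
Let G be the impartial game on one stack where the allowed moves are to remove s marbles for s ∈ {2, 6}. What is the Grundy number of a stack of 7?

Grundy values for subtraction set {2, 6}:
k:     0  1  2  3  4  5  6  7
g(k):  0  0  1  1  0  0  1  1
So g(7) = 1.

1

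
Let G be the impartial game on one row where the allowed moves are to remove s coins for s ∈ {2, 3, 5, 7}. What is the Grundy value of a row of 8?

4

Compute g(0), g(1), … for moves {2, 3, 5, 7}:
k:     0  1  2  3  4  5  6  7  8
g(k):  0  0  1  1  2  2  3  3  4
So g(8) = 4.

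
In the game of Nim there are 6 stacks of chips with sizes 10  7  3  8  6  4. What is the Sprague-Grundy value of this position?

4

Nim-sum: 10 XOR 7 XOR 3 XOR 8 XOR 6 XOR 4 = 4.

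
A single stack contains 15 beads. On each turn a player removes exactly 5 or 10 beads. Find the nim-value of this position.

0

Compute g(0), g(1), … for moves {5, 10}:
k:     0  1  2  3  4  5  6  7  8  9 10 11 12 13 14 15
g(k):  0  0  0  0  0  1  1  1  1  1  2  2  2  2  2  0
So g(15) = 0.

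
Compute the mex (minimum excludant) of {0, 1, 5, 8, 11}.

The values 0, 1 are all present; 2 is the first non-negative integer missing from the set.

2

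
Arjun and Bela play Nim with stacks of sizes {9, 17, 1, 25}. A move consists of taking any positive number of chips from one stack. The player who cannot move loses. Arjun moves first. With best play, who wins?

Bela wins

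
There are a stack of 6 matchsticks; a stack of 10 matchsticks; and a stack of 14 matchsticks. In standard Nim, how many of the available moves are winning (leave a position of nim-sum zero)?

3

Compute the nim-sum pairwise:
6 ^ 10 = 12
12 ^ 14 = 2
The overall nim-sum is X = 2. A stack of size p has a winning move iff p XOR X < p (reduce it to p XOR X).
  6: 6 XOR 2 = 4 < 6 — winning move (to 4).
  10: 10 XOR 2 = 8 < 10 — winning move (to 8).
  14: 14 XOR 2 = 12 < 14 — winning move (to 12).
That gives 3 winning moves.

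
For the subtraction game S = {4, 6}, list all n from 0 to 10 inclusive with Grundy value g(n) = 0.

0, 1, 2, 3, 10

Compute g(0), g(1), … for moves {4, 6}:
k:     0  1  2  3  4  5  6  7  8  9 10
g(k):  0  0  0  0  1  1  1  1  2  2  0
The P-positions (g = 0) in 0..10 are 0, 1, 2, 3, 10.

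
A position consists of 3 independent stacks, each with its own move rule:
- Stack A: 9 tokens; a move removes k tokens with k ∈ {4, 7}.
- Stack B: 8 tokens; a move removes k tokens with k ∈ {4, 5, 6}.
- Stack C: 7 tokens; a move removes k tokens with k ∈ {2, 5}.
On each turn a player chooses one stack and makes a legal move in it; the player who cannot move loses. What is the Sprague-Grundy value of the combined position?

0

Grundy values for stack A (subtraction set {4, 7}):
k:     0  1  2  3  4  5  6  7  8  9
g(k):  0  0  0  0  1  1  1  1  2  2
So g(9) = 2.
Grundy values for stack B (subtraction set {4, 5, 6}):
g(0) = mex{} = 0
g(1) = mex{} = 0
g(2) = mex{} = 0
g(3) = mex{} = 0
g(4) = mex{0} = 1
g(5) = mex{0} = 1
g(6) = mex{0} = 1
g(7) = mex{0} = 1
g(8) = mex{0,1} = 2
So g(8) = 2.
For stack C, compute g(0), g(1), … with moves {2, 5}:
g(0) = mex{} = 0
g(1) = mex{} = 0
g(2) = mex{0} = 1
g(3) = mex{0} = 1
g(4) = mex{1} = 0
g(5) = mex{0,1} = 2
g(6) = mex{0} = 1
g(7) = mex{1,2} = 0
So g(7) = 0.
The value of a disjunctive sum is the nim-sum of the parts.
Combined value = 2 XOR 2 XOR 0 = 0.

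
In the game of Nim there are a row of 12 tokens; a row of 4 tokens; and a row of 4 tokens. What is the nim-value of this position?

Nim-sum: 12 XOR 4 XOR 4 = 12.

12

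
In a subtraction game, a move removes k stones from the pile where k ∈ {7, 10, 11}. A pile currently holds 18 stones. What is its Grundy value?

0

Build the Grundy sequence with g(k) = mex{g(k−s) : s ∈ {7, 10, 11}, s ≤ k}:
k:     0  1  2  3  4  5  6  7  8  9 10 11 12 13 14 15 16 17 18
g(k):  0  0  0  0  0  0  0  1  1  1  1  1  1  1  2  2  2  2  0
So g(18) = 0.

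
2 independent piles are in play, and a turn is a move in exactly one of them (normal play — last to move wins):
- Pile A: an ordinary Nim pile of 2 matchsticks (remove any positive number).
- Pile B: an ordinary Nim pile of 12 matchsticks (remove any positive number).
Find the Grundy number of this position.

14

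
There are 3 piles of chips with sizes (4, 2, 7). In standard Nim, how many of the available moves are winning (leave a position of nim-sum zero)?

Nim-sum: 4 ⊕ 2 ⊕ 7 = 1.
The overall nim-sum is X = 1. A pile of size p has a winning move iff p XOR X < p (reduce it to p XOR X).
  4: 4 XOR 1 = 5 ≥ 4 — no move.
  2: 2 XOR 1 = 3 ≥ 2 — no move.
  7: 7 XOR 1 = 6 < 7 — winning move (to 6).
That gives 1 winning move.

1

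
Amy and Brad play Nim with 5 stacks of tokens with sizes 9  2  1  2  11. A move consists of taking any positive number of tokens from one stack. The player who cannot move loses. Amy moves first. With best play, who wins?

Amy wins

Nim-sum: 9 ⊕ 2 ⊕ 1 ⊕ 2 ⊕ 11 = 3.
The nim-sum is 3 ≠ 0, so this is an N-position: the player to move can win; Amy has a winning move.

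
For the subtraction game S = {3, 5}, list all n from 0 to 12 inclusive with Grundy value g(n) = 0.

0, 1, 2, 8, 9, 10

Build the Grundy sequence with g(k) = mex{g(k−s) : s ∈ {3, 5}, s ≤ k}:
k:     0  1  2  3  4  5  6  7  8  9 10 11 12
g(k):  0  0  0  1  1  1  2  2  0  0  0  1  1
The P-positions (g = 0) in 0..12 are 0, 1, 2, 8, 9, 10.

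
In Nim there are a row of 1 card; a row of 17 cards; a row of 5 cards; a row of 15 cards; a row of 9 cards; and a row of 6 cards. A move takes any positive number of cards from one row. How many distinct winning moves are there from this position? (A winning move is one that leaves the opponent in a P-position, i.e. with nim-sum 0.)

Nim-sum: 1 ^ 17 ^ 5 ^ 15 ^ 9 ^ 6 = 21.
The overall nim-sum is X = 21. A row of size p has a winning move iff p XOR X < p (reduce it to p XOR X).
  1: 1 XOR 21 = 20 ≥ 1 — no move.
  17: 17 XOR 21 = 4 < 17 — winning move (to 4).
  5: 5 XOR 21 = 16 ≥ 5 — no move.
  15: 15 XOR 21 = 26 ≥ 15 — no move.
  9: 9 XOR 21 = 28 ≥ 9 — no move.
  6: 6 XOR 21 = 19 ≥ 6 — no move.
That gives 1 winning move.

1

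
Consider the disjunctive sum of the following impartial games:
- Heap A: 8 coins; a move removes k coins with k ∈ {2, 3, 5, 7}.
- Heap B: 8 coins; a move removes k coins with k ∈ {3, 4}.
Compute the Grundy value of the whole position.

4

Build the Grundy sequence for heap A with g(k) = mex{g(k−s) : s ∈ {2, 3, 5, 7}, s ≤ k}:
g(0) = mex{} = 0
g(1) = mex{} = 0
g(2) = mex{0} = 1
g(3) = mex{0} = 1
g(4) = mex{0,1} = 2
g(5) = mex{0,1} = 2
g(6) = mex{0,1,2} = 3
g(7) = mex{0,1,2} = 3
g(8) = mex{0,1,2,3} = 4
So g(8) = 4.
Grundy values for heap B (subtraction set {3, 4}):
g(0) = mex{} = 0
g(1) = mex{} = 0
g(2) = mex{} = 0
g(3) = mex{0} = 1
g(4) = mex{0} = 1
g(5) = mex{0} = 1
g(6) = mex{0,1} = 2
g(7) = mex{1} = 0
g(8) = mex{1} = 0
So g(8) = 0.
The value of a disjunctive sum is the nim-sum of the parts.
Combined value = 4 XOR 0 = 4.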